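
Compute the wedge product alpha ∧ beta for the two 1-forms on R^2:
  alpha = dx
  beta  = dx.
alpha ∧ beta = 0

Distribute the wedge, using dx_i ∧ dx_j = -dx_j ∧ dx_i and dx_i ∧ dx_i = 0. For each pair (i, j) with i < j, the coefficient of dx_i ∧ dx_j in alpha ∧ beta is (alpha_i * beta_j - alpha_j * beta_i). Collecting: alpha ∧ beta = 0.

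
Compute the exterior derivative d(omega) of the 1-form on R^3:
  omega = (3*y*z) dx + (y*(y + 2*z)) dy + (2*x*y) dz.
d(omega) = (-3*z) dx ∧ dy + (-y) dx ∧ dz + (2*x - 2*y) dy ∧ dz

For a 1-form omega = sum_i f_i dx_i, the exterior derivative is
  d(omega) = sum_{i < j} (∂f_j/∂x_i - ∂f_i/∂x_j) dx_i ∧ dx_j.
  coefficient of dx ∧ dy: ∂f_2/∂x - ∂f_1/∂y = ∂(y*(y + 2*z))/∂x - ∂(3*y*z)/∂y = -3*z
  coefficient of dx ∧ dz: ∂f_3/∂x - ∂f_1/∂z = ∂(2*x*y)/∂x - ∂(3*y*z)/∂z = -y
  coefficient of dy ∧ dz: ∂f_3/∂y - ∂f_2/∂z = ∂(2*x*y)/∂y - ∂(y*(y + 2*z))/∂z = 2*x - 2*y
Assembling: d(omega) = (-3*z) dx ∧ dy + (-y) dx ∧ dz + (2*x - 2*y) dy ∧ dz.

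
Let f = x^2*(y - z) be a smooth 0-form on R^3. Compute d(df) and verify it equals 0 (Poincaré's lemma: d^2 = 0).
d(df) = 0

Step 1: df = sum_i (∂f/∂x_i) dx_i = (2*x*(y - z)) dx + (x^2) dy + (-x^2) dz.
Step 2: Apply d again. Using the 1-form formula, the coefficient of dx ∧ dy in d(df) is ∂^2 f/∂x ∂y - ∂^2 f/∂y ∂x = (2*x) - (2*x) = 0 (equality of mixed partials for smooth f).
Similarly for dx ∧ dz and dy ∧ dz — all coefficients vanish. So d(df) = 0.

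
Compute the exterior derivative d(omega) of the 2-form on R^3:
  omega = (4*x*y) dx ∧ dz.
d(omega) = (-4*x) dx ∧ dy ∧ dz

For a 2-form omega = sum_{i<j} g_{ij} dx_i ∧ dx_j, the exterior derivative is
  d(omega) = sum_{i<j} d(g_{ij}) ∧ dx_i ∧ dx_j = sum_{i<j, k} (∂g_{ij}/∂x_k) dx_k ∧ dx_i ∧ dx_j.
Expand each term, using dx_k ∧ dx_i ∧ dx_j = sgn(permutation) dx_{(a)} ∧ dx_{(b)} ∧ dx_{(c)} with (a < b < c) sorted:
  d(4*x*y) includes (∂/∂y)(4*x*y) dy = (4*x) dy, which multiplied by dx ∧ dz gives (-4*x) dx ∧ dy ∧ dz
Collecting like 3-forms: d(omega) = (-4*x) dx ∧ dy ∧ dz.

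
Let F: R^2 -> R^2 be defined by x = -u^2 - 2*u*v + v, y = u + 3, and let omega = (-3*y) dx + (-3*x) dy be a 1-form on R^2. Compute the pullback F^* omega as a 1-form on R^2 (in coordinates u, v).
F^* omega = (9*u^2 + 12*u*v + 18*u + 15*v) du + (6*u^2 + 15*u - 9) dv

Using F^*(f dg) = (f ∘ F) d(g ∘ F), substitute each coordinate x_i by F_i(u, v) in f_i, and replace dx_i by d F_i = (∂F_i/∂u) du + (∂F_i/∂v) dv.
  For the x component: f_1(F) = -3*u - 9; d F_1 = (-2*u - 2*v) du + (1 - 2*u) dv
  For the y component: f_2(F) = 3*u^2 + 6*u*v - 3*v; d F_2 = (1) du + (0) dv
Combining and collecting du, dv coefficients:
  coeff of du: 9*u^2 + 12*u*v + 18*u + 15*v
  coeff of dv: 6*u^2 + 15*u - 9
F^* omega = (9*u^2 + 12*u*v + 18*u + 15*v) du + (6*u^2 + 15*u - 9) dv.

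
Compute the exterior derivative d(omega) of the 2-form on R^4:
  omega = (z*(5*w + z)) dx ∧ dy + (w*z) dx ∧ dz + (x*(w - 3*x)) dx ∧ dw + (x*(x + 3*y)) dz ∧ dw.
d(omega) = (5*w + 2*z) dx ∧ dy ∧ dz + (5*z) dx ∧ dy ∧ dw + (2*x + 3*y + z) dx ∧ dz ∧ dw + (3*x) dy ∧ dz ∧ dw

For a 2-form omega = sum_{i<j} g_{ij} dx_i ∧ dx_j, the exterior derivative is
  d(omega) = sum_{i<j} d(g_{ij}) ∧ dx_i ∧ dx_j = sum_{i<j, k} (∂g_{ij}/∂x_k) dx_k ∧ dx_i ∧ dx_j.
Expand each term, using dx_k ∧ dx_i ∧ dx_j = sgn(permutation) dx_{(a)} ∧ dx_{(b)} ∧ dx_{(c)} with (a < b < c) sorted:
  d(z*(5*w + z)) includes (∂/∂z)(z*(5*w + z)) dz = (5*w + 2*z) dz, which multiplied by dx ∧ dy gives (5*w + 2*z) dx ∧ dy ∧ dz
  d(z*(5*w + z)) includes (∂/∂w)(z*(5*w + z)) dw = (5*z) dw, which multiplied by dx ∧ dy gives (5*z) dx ∧ dy ∧ dw
  d(w*z) includes (∂/∂w)(w*z) dw = (z) dw, which multiplied by dx ∧ dz gives (z) dx ∧ dz ∧ dw
  d(x*(x + 3*y)) includes (∂/∂x)(x*(x + 3*y)) dx = (2*x + 3*y) dx, which multiplied by dz ∧ dw gives (2*x + 3*y) dx ∧ dz ∧ dw
  d(x*(x + 3*y)) includes (∂/∂y)(x*(x + 3*y)) dy = (3*x) dy, which multiplied by dz ∧ dw gives (3*x) dy ∧ dz ∧ dw
Collecting like 3-forms: d(omega) = (5*w + 2*z) dx ∧ dy ∧ dz + (5*z) dx ∧ dy ∧ dw + (2*x + 3*y + z) dx ∧ dz ∧ dw + (3*x) dy ∧ dz ∧ dw.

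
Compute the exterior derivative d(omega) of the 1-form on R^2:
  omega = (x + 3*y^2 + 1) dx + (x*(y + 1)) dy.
d(omega) = (1 - 5*y) dx ∧ dy

For a 1-form omega = sum_i f_i dx_i, the exterior derivative is
  d(omega) = sum_{i < j} (∂f_j/∂x_i - ∂f_i/∂x_j) dx_i ∧ dx_j.
  coefficient of dx ∧ dy: ∂f_2/∂x - ∂f_1/∂y = ∂(x*(y + 1))/∂x - ∂(x + 3*y^2 + 1)/∂y = 1 - 5*y
Assembling: d(omega) = (1 - 5*y) dx ∧ dy.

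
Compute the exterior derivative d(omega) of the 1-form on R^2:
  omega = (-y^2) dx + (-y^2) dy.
d(omega) = (2*y) dx ∧ dy

For a 1-form omega = sum_i f_i dx_i, the exterior derivative is
  d(omega) = sum_{i < j} (∂f_j/∂x_i - ∂f_i/∂x_j) dx_i ∧ dx_j.
  coefficient of dx ∧ dy: ∂f_2/∂x - ∂f_1/∂y = ∂(-y^2)/∂x - ∂(-y^2)/∂y = 2*y
Assembling: d(omega) = (2*y) dx ∧ dy.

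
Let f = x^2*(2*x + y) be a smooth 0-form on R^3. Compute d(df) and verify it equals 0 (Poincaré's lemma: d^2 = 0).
d(df) = 0

Step 1: df = sum_i (∂f/∂x_i) dx_i = (2*x*(3*x + y)) dx + (x^2) dy + (0) dz.
Step 2: Apply d again. Using the 1-form formula, the coefficient of dx ∧ dy in d(df) is ∂^2 f/∂x ∂y - ∂^2 f/∂y ∂x = (2*x) - (2*x) = 0 (equality of mixed partials for smooth f).
Similarly for dx ∧ dz and dy ∧ dz — all coefficients vanish. So d(df) = 0.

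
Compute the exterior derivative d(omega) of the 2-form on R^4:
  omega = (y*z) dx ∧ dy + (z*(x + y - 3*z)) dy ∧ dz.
d(omega) = (y + z) dx ∧ dy ∧ dz

For a 2-form omega = sum_{i<j} g_{ij} dx_i ∧ dx_j, the exterior derivative is
  d(omega) = sum_{i<j} d(g_{ij}) ∧ dx_i ∧ dx_j = sum_{i<j, k} (∂g_{ij}/∂x_k) dx_k ∧ dx_i ∧ dx_j.
Expand each term, using dx_k ∧ dx_i ∧ dx_j = sgn(permutation) dx_{(a)} ∧ dx_{(b)} ∧ dx_{(c)} with (a < b < c) sorted:
  d(y*z) includes (∂/∂z)(y*z) dz = (y) dz, which multiplied by dx ∧ dy gives (y) dx ∧ dy ∧ dz
  d(z*(x + y - 3*z)) includes (∂/∂x)(z*(x + y - 3*z)) dx = (z) dx, which multiplied by dy ∧ dz gives (z) dx ∧ dy ∧ dz
Collecting like 3-forms: d(omega) = (y + z) dx ∧ dy ∧ dz.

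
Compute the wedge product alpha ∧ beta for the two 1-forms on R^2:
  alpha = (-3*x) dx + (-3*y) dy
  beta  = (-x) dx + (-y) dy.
alpha ∧ beta = 0

Distribute the wedge, using dx_i ∧ dx_j = -dx_j ∧ dx_i and dx_i ∧ dx_i = 0. For each pair (i, j) with i < j, the coefficient of dx_i ∧ dx_j in alpha ∧ beta is (alpha_i * beta_j - alpha_j * beta_i). Collecting: alpha ∧ beta = 0.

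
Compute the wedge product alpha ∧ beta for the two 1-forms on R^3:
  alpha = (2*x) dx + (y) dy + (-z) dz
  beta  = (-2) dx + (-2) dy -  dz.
alpha ∧ beta = (-4*x + 2*y) dx ∧ dy + (-2*x - 2*z) dx ∧ dz + (-y - 2*z) dy ∧ dz

Distribute the wedge, using dx_i ∧ dx_j = -dx_j ∧ dx_i and dx_i ∧ dx_i = 0. For each pair (i, j) with i < j, the coefficient of dx_i ∧ dx_j in alpha ∧ beta is (alpha_i * beta_j - alpha_j * beta_i). Collecting: alpha ∧ beta = (-4*x + 2*y) dx ∧ dy + (-2*x - 2*z) dx ∧ dz + (-y - 2*z) dy ∧ dz.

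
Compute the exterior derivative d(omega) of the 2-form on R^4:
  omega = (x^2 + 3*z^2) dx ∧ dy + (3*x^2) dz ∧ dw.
d(omega) = (6*z) dx ∧ dy ∧ dz + (6*x) dx ∧ dz ∧ dw

For a 2-form omega = sum_{i<j} g_{ij} dx_i ∧ dx_j, the exterior derivative is
  d(omega) = sum_{i<j} d(g_{ij}) ∧ dx_i ∧ dx_j = sum_{i<j, k} (∂g_{ij}/∂x_k) dx_k ∧ dx_i ∧ dx_j.
Expand each term, using dx_k ∧ dx_i ∧ dx_j = sgn(permutation) dx_{(a)} ∧ dx_{(b)} ∧ dx_{(c)} with (a < b < c) sorted:
  d(x^2 + 3*z^2) includes (∂/∂z)(x^2 + 3*z^2) dz = (6*z) dz, which multiplied by dx ∧ dy gives (6*z) dx ∧ dy ∧ dz
  d(3*x^2) includes (∂/∂x)(3*x^2) dx = (6*x) dx, which multiplied by dz ∧ dw gives (6*x) dx ∧ dz ∧ dw
Collecting like 3-forms: d(omega) = (6*z) dx ∧ dy ∧ dz + (6*x) dx ∧ dz ∧ dw.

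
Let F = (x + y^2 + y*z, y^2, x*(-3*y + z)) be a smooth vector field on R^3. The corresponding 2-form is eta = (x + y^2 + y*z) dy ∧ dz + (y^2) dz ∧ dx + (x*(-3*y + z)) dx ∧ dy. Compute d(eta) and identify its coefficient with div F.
d(eta) = (x + 2*y + 1) dx ∧ dy ∧ dz; div F = x + 2*y + 1

For a 2-form in R^3 of the form above, applying d gives a 3-form with coefficient ∂P/∂x + ∂Q/∂y + ∂R/∂z:
  ∂P/∂x = 1
  ∂Q/∂y = 2*y
  ∂R/∂z = x
Sum = x + 2*y + 1, which is exactly div F.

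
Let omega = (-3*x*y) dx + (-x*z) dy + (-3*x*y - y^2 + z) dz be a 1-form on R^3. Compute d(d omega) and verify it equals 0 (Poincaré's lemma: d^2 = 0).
d(d omega) = 0

Step 1: d omega = sum_{i<j} (∂f_j/∂x_i - ∂f_i/∂x_j) dx_i ∧ dx_j:
  coeff of dx ∧ dy: 3*x - z
  coeff of dx ∧ dz: -3*y
  coeff of dy ∧ dz: -2*x - 2*y
Step 2: Apply d again to each 2-form coefficient. The only possible 3-form in R^3 is dx ∧ dy ∧ dz, with coefficient
  ∂(coeff of dy∧dz)/∂x - ∂(coeff of dx∧dz)/∂y + ∂(coeff of dx∧dy)/∂z
  = ∂/∂x (-2*x - 2*y) - ∂/∂y (-3*y) + ∂/∂z (3*x - z).
Each of these terms simplifies to sums of mixed partials that cancel in pairs. The result is 0 (by equality of mixed partials for smooth functions — Schwarz / Clairaut).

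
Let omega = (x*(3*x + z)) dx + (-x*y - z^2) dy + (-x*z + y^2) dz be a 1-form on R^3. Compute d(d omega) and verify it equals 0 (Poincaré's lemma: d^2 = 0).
d(d omega) = 0

Step 1: d omega = sum_{i<j} (∂f_j/∂x_i - ∂f_i/∂x_j) dx_i ∧ dx_j:
  coeff of dx ∧ dy: -y
  coeff of dx ∧ dz: -x - z
  coeff of dy ∧ dz: 2*y + 2*z
Step 2: Apply d again to each 2-form coefficient. The only possible 3-form in R^3 is dx ∧ dy ∧ dz, with coefficient
  ∂(coeff of dy∧dz)/∂x - ∂(coeff of dx∧dz)/∂y + ∂(coeff of dx∧dy)/∂z
  = ∂/∂x (2*y + 2*z) - ∂/∂y (-x - z) + ∂/∂z (-y).
Each of these terms simplifies to sums of mixed partials that cancel in pairs. The result is 0 (by equality of mixed partials for smooth functions — Schwarz / Clairaut).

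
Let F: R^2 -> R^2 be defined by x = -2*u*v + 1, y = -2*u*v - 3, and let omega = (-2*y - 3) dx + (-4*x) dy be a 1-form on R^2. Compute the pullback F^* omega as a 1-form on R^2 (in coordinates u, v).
F^* omega = (2*v*(-12*u*v + 1)) du + (2*u*(-12*u*v + 1)) dv

Using F^*(f dg) = (f ∘ F) d(g ∘ F), substitute each coordinate x_i by F_i(u, v) in f_i, and replace dx_i by d F_i = (∂F_i/∂u) du + (∂F_i/∂v) dv.
  For the x component: f_1(F) = 4*u*v + 3; d F_1 = (-2*v) du + (-2*u) dv
  For the y component: f_2(F) = 8*u*v - 4; d F_2 = (-2*v) du + (-2*u) dv
Combining and collecting du, dv coefficients:
  coeff of du: 2*v*(-12*u*v + 1)
  coeff of dv: 2*u*(-12*u*v + 1)
F^* omega = (2*v*(-12*u*v + 1)) du + (2*u*(-12*u*v + 1)) dv.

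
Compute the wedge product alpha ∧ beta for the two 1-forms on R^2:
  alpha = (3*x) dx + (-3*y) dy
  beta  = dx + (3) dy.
alpha ∧ beta = (9*x + 3*y) dx ∧ dy

Distribute the wedge, using dx_i ∧ dx_j = -dx_j ∧ dx_i and dx_i ∧ dx_i = 0. For each pair (i, j) with i < j, the coefficient of dx_i ∧ dx_j in alpha ∧ beta is (alpha_i * beta_j - alpha_j * beta_i). Collecting: alpha ∧ beta = (9*x + 3*y) dx ∧ dy.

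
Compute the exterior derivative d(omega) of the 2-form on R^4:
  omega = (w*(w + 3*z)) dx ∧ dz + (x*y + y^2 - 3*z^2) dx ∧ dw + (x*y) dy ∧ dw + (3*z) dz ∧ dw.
d(omega) = (2*w + 9*z) dx ∧ dz ∧ dw + (-x - y) dx ∧ dy ∧ dw

For a 2-form omega = sum_{i<j} g_{ij} dx_i ∧ dx_j, the exterior derivative is
  d(omega) = sum_{i<j} d(g_{ij}) ∧ dx_i ∧ dx_j = sum_{i<j, k} (∂g_{ij}/∂x_k) dx_k ∧ dx_i ∧ dx_j.
Expand each term, using dx_k ∧ dx_i ∧ dx_j = sgn(permutation) dx_{(a)} ∧ dx_{(b)} ∧ dx_{(c)} with (a < b < c) sorted:
  d(w*(w + 3*z)) includes (∂/∂w)(w*(w + 3*z)) dw = (2*w + 3*z) dw, which multiplied by dx ∧ dz gives (2*w + 3*z) dx ∧ dz ∧ dw
  d(x*y + y^2 - 3*z^2) includes (∂/∂y)(x*y + y^2 - 3*z^2) dy = (x + 2*y) dy, which multiplied by dx ∧ dw gives (-x - 2*y) dx ∧ dy ∧ dw
  d(x*y + y^2 - 3*z^2) includes (∂/∂z)(x*y + y^2 - 3*z^2) dz = (-6*z) dz, which multiplied by dx ∧ dw gives (6*z) dx ∧ dz ∧ dw
  d(x*y) includes (∂/∂x)(x*y) dx = (y) dx, which multiplied by dy ∧ dw gives (y) dx ∧ dy ∧ dw
Collecting like 3-forms: d(omega) = (2*w + 9*z) dx ∧ dz ∧ dw + (-x - y) dx ∧ dy ∧ dw.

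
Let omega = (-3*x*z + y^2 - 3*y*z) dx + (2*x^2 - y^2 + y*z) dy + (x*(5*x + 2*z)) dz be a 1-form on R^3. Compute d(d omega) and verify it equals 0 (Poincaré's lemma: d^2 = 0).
d(d omega) = 0

Step 1: d omega = sum_{i<j} (∂f_j/∂x_i - ∂f_i/∂x_j) dx_i ∧ dx_j:
  coeff of dx ∧ dy: 4*x - 2*y + 3*z
  coeff of dx ∧ dz: 13*x + 3*y + 2*z
  coeff of dy ∧ dz: -y
Step 2: Apply d again to each 2-form coefficient. The only possible 3-form in R^3 is dx ∧ dy ∧ dz, with coefficient
  ∂(coeff of dy∧dz)/∂x - ∂(coeff of dx∧dz)/∂y + ∂(coeff of dx∧dy)/∂z
  = ∂/∂x (-y) - ∂/∂y (13*x + 3*y + 2*z) + ∂/∂z (4*x - 2*y + 3*z).
Each of these terms simplifies to sums of mixed partials that cancel in pairs. The result is 0 (by equality of mixed partials for smooth functions — Schwarz / Clairaut).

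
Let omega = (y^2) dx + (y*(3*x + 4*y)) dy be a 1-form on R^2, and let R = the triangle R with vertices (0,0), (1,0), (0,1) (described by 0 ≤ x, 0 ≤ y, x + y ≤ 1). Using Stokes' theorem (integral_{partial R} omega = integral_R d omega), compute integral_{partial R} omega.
integral_(partial R) omega = 1/6

Stokes: integral_partial_R omega = integral_R d omega with d omega = (∂Q/∂x - ∂P/∂y) dx ∧ dy.
  ∂Q/∂x = 3*y
  ∂P/∂y = 2*y
  integrand = ∂Q/∂x - ∂P/∂y = y.
Integrating over R: integral_0^1 integral_0^{1-x} (y) dy dx = 1/6.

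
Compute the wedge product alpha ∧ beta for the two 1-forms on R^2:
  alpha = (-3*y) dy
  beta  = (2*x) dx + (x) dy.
alpha ∧ beta = (6*x*y) dx ∧ dy

Distribute the wedge, using dx_i ∧ dx_j = -dx_j ∧ dx_i and dx_i ∧ dx_i = 0. For each pair (i, j) with i < j, the coefficient of dx_i ∧ dx_j in alpha ∧ beta is (alpha_i * beta_j - alpha_j * beta_i). Collecting: alpha ∧ beta = (6*x*y) dx ∧ dy.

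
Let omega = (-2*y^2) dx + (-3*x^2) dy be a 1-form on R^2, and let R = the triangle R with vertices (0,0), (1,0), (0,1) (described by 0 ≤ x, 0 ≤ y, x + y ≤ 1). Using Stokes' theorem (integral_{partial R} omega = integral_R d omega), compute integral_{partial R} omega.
integral_(partial R) omega = -1/3

Stokes: integral_partial_R omega = integral_R d omega with d omega = (∂Q/∂x - ∂P/∂y) dx ∧ dy.
  ∂Q/∂x = -6*x
  ∂P/∂y = -4*y
  integrand = ∂Q/∂x - ∂P/∂y = -6*x + 4*y.
Integrating over R: integral_0^1 integral_0^{1-x} (-6*x + 4*y) dy dx = -1/3.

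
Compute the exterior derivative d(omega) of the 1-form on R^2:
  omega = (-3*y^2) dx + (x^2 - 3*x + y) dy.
d(omega) = (2*x + 6*y - 3) dx ∧ dy

For a 1-form omega = sum_i f_i dx_i, the exterior derivative is
  d(omega) = sum_{i < j} (∂f_j/∂x_i - ∂f_i/∂x_j) dx_i ∧ dx_j.
  coefficient of dx ∧ dy: ∂f_2/∂x - ∂f_1/∂y = ∂(x^2 - 3*x + y)/∂x - ∂(-3*y^2)/∂y = 2*x + 6*y - 3
Assembling: d(omega) = (2*x + 6*y - 3) dx ∧ dy.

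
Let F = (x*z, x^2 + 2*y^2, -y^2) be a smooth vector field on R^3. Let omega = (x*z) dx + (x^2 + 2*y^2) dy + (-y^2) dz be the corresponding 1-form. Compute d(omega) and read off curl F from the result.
d(omega) = (-2*y) dy ∧ dz + (x) dz ∧ dx + (2*x) dx ∧ dy; curl F = (-2*y, x, 2*x)

d omega = sum_{i<j} (∂f_j/∂x_i - ∂f_i/∂x_j) dx_i ∧ dx_j. Under the identification (dy ∧ dz, dz ∧ dx, dx ∧ dy) ↔ (e_x, e_y, e_z), the coefficients are exactly the components of curl F. Compute:
  ∂R/∂y - ∂Q/∂z = (-2*y) - (0) = -2*y
  ∂P/∂z - ∂R/∂x = (x) - (0) = x
  ∂Q/∂x - ∂P/∂y = (2*x) - (0) = 2*x.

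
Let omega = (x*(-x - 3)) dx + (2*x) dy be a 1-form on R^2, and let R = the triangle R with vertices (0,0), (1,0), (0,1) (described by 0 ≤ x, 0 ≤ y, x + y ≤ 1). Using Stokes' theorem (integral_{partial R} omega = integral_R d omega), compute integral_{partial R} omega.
integral_(partial R) omega = 1

Stokes: integral_partial_R omega = integral_R d omega with d omega = (∂Q/∂x - ∂P/∂y) dx ∧ dy.
  ∂Q/∂x = 2
  ∂P/∂y = 0
  integrand = ∂Q/∂x - ∂P/∂y = 2.
Integrating over R: integral_0^1 integral_0^{1-x} (2) dy dx = 1.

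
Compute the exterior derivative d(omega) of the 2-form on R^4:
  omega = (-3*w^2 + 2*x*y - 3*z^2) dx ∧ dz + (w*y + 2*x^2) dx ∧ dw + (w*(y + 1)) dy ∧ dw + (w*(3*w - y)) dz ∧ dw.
d(omega) = (-2*x) dx ∧ dy ∧ dz + (-6*w) dx ∧ dz ∧ dw + (-w) dx ∧ dy ∧ dw + (-w) dy ∧ dz ∧ dw

For a 2-form omega = sum_{i<j} g_{ij} dx_i ∧ dx_j, the exterior derivative is
  d(omega) = sum_{i<j} d(g_{ij}) ∧ dx_i ∧ dx_j = sum_{i<j, k} (∂g_{ij}/∂x_k) dx_k ∧ dx_i ∧ dx_j.
Expand each term, using dx_k ∧ dx_i ∧ dx_j = sgn(permutation) dx_{(a)} ∧ dx_{(b)} ∧ dx_{(c)} with (a < b < c) sorted:
  d(-3*w^2 + 2*x*y - 3*z^2) includes (∂/∂y)(-3*w^2 + 2*x*y - 3*z^2) dy = (2*x) dy, which multiplied by dx ∧ dz gives (-2*x) dx ∧ dy ∧ dz
  d(-3*w^2 + 2*x*y - 3*z^2) includes (∂/∂w)(-3*w^2 + 2*x*y - 3*z^2) dw = (-6*w) dw, which multiplied by dx ∧ dz gives (-6*w) dx ∧ dz ∧ dw
  d(w*y + 2*x^2) includes (∂/∂y)(w*y + 2*x^2) dy = (w) dy, which multiplied by dx ∧ dw gives (-w) dx ∧ dy ∧ dw
  d(w*(3*w - y)) includes (∂/∂y)(w*(3*w - y)) dy = (-w) dy, which multiplied by dz ∧ dw gives (-w) dy ∧ dz ∧ dw
Collecting like 3-forms: d(omega) = (-2*x) dx ∧ dy ∧ dz + (-6*w) dx ∧ dz ∧ dw + (-w) dx ∧ dy ∧ dw + (-w) dy ∧ dz ∧ dw.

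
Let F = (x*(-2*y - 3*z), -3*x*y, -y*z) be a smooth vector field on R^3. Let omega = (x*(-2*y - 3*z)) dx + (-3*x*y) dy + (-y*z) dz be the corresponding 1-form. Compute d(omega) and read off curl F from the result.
d(omega) = (-z) dy ∧ dz + (-3*x) dz ∧ dx + (2*x - 3*y) dx ∧ dy; curl F = (-z, -3*x, 2*x - 3*y)

d omega = sum_{i<j} (∂f_j/∂x_i - ∂f_i/∂x_j) dx_i ∧ dx_j. Under the identification (dy ∧ dz, dz ∧ dx, dx ∧ dy) ↔ (e_x, e_y, e_z), the coefficients are exactly the components of curl F. Compute:
  ∂R/∂y - ∂Q/∂z = (-z) - (0) = -z
  ∂P/∂z - ∂R/∂x = (-3*x) - (0) = -3*x
  ∂Q/∂x - ∂P/∂y = (-3*y) - (-2*x) = 2*x - 3*y.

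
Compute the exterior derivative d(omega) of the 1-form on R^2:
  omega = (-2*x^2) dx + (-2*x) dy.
d(omega) = (-2) dx ∧ dy

For a 1-form omega = sum_i f_i dx_i, the exterior derivative is
  d(omega) = sum_{i < j} (∂f_j/∂x_i - ∂f_i/∂x_j) dx_i ∧ dx_j.
  coefficient of dx ∧ dy: ∂f_2/∂x - ∂f_1/∂y = ∂(-2*x)/∂x - ∂(-2*x^2)/∂y = -2
Assembling: d(omega) = (-2) dx ∧ dy.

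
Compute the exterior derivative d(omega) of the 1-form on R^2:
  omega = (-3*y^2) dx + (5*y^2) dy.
d(omega) = (6*y) dx ∧ dy

For a 1-form omega = sum_i f_i dx_i, the exterior derivative is
  d(omega) = sum_{i < j} (∂f_j/∂x_i - ∂f_i/∂x_j) dx_i ∧ dx_j.
  coefficient of dx ∧ dy: ∂f_2/∂x - ∂f_1/∂y = ∂(5*y^2)/∂x - ∂(-3*y^2)/∂y = 6*y
Assembling: d(omega) = (6*y) dx ∧ dy.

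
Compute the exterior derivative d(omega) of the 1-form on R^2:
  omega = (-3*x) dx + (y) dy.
d(omega) = 0

For a 1-form omega = sum_i f_i dx_i, the exterior derivative is
  d(omega) = sum_{i < j} (∂f_j/∂x_i - ∂f_i/∂x_j) dx_i ∧ dx_j.

Assembling: d(omega) = 0.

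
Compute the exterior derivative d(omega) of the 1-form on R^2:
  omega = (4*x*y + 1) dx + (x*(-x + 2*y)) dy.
d(omega) = (-6*x + 2*y) dx ∧ dy

For a 1-form omega = sum_i f_i dx_i, the exterior derivative is
  d(omega) = sum_{i < j} (∂f_j/∂x_i - ∂f_i/∂x_j) dx_i ∧ dx_j.
  coefficient of dx ∧ dy: ∂f_2/∂x - ∂f_1/∂y = ∂(x*(-x + 2*y))/∂x - ∂(4*x*y + 1)/∂y = -6*x + 2*y
Assembling: d(omega) = (-6*x + 2*y) dx ∧ dy.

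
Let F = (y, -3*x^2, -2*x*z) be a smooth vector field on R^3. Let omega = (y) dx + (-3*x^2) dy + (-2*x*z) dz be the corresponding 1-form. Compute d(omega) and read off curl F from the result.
d(omega) = (0) dy ∧ dz + (2*z) dz ∧ dx + (-6*x - 1) dx ∧ dy; curl F = (0, 2*z, -6*x - 1)

d omega = sum_{i<j} (∂f_j/∂x_i - ∂f_i/∂x_j) dx_i ∧ dx_j. Under the identification (dy ∧ dz, dz ∧ dx, dx ∧ dy) ↔ (e_x, e_y, e_z), the coefficients are exactly the components of curl F. Compute:
  ∂R/∂y - ∂Q/∂z = (0) - (0) = 0
  ∂P/∂z - ∂R/∂x = (0) - (-2*z) = 2*z
  ∂Q/∂x - ∂P/∂y = (-6*x) - (1) = -6*x - 1.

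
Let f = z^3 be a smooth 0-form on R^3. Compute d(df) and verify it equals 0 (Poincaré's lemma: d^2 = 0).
d(df) = 0

Step 1: df = sum_i (∂f/∂x_i) dx_i = (0) dx + (0) dy + (3*z^2) dz.
Step 2: Apply d again. Using the 1-form formula, the coefficient of dx ∧ dy in d(df) is ∂^2 f/∂x ∂y - ∂^2 f/∂y ∂x = (0) - (0) = 0 (equality of mixed partials for smooth f).
Similarly for dx ∧ dz and dy ∧ dz — all coefficients vanish. So d(df) = 0.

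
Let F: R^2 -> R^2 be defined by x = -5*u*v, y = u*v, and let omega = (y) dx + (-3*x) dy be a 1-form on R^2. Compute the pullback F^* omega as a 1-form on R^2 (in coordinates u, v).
F^* omega = (10*u*v^2) du + (10*u^2*v) dv

Using F^*(f dg) = (f ∘ F) d(g ∘ F), substitute each coordinate x_i by F_i(u, v) in f_i, and replace dx_i by d F_i = (∂F_i/∂u) du + (∂F_i/∂v) dv.
  For the x component: f_1(F) = u*v; d F_1 = (-5*v) du + (-5*u) dv
  For the y component: f_2(F) = 15*u*v; d F_2 = (v) du + (u) dv
Combining and collecting du, dv coefficients:
  coeff of du: 10*u*v^2
  coeff of dv: 10*u^2*v
F^* omega = (10*u*v^2) du + (10*u^2*v) dv.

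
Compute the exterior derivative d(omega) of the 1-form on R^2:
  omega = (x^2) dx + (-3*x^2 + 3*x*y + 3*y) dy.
d(omega) = (-6*x + 3*y) dx ∧ dy

For a 1-form omega = sum_i f_i dx_i, the exterior derivative is
  d(omega) = sum_{i < j} (∂f_j/∂x_i - ∂f_i/∂x_j) dx_i ∧ dx_j.
  coefficient of dx ∧ dy: ∂f_2/∂x - ∂f_1/∂y = ∂(-3*x^2 + 3*x*y + 3*y)/∂x - ∂(x^2)/∂y = -6*x + 3*y
Assembling: d(omega) = (-6*x + 3*y) dx ∧ dy.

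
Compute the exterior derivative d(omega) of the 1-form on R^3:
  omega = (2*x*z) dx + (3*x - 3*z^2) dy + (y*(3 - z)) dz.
d(omega) = (3) dx ∧ dy + (-2*x) dx ∧ dz + (5*z + 3) dy ∧ dz

For a 1-form omega = sum_i f_i dx_i, the exterior derivative is
  d(omega) = sum_{i < j} (∂f_j/∂x_i - ∂f_i/∂x_j) dx_i ∧ dx_j.
  coefficient of dx ∧ dy: ∂f_2/∂x - ∂f_1/∂y = ∂(3*x - 3*z^2)/∂x - ∂(2*x*z)/∂y = 3
  coefficient of dx ∧ dz: ∂f_3/∂x - ∂f_1/∂z = ∂(y*(3 - z))/∂x - ∂(2*x*z)/∂z = -2*x
  coefficient of dy ∧ dz: ∂f_3/∂y - ∂f_2/∂z = ∂(y*(3 - z))/∂y - ∂(3*x - 3*z^2)/∂z = 5*z + 3
Assembling: d(omega) = (3) dx ∧ dy + (-2*x) dx ∧ dz + (5*z + 3) dy ∧ dz.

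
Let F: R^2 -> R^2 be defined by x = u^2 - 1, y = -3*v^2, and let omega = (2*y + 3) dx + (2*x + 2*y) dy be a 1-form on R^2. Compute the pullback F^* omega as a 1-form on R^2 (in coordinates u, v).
F^* omega = (6*u*(1 - 2*v^2)) du + (12*v*(-u^2 + 3*v^2 + 1)) dv

Using F^*(f dg) = (f ∘ F) d(g ∘ F), substitute each coordinate x_i by F_i(u, v) in f_i, and replace dx_i by d F_i = (∂F_i/∂u) du + (∂F_i/∂v) dv.
  For the x component: f_1(F) = 3 - 6*v^2; d F_1 = (2*u) du + (0) dv
  For the y component: f_2(F) = 2*u^2 - 6*v^2 - 2; d F_2 = (0) du + (-6*v) dv
Combining and collecting du, dv coefficients:
  coeff of du: 6*u*(1 - 2*v^2)
  coeff of dv: 12*v*(-u^2 + 3*v^2 + 1)
F^* omega = (6*u*(1 - 2*v^2)) du + (12*v*(-u^2 + 3*v^2 + 1)) dv.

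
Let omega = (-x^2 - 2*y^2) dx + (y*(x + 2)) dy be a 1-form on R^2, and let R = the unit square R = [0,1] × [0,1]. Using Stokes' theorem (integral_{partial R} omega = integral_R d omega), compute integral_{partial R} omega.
integral_(partial R) omega = 5/2

Stokes: integral_partial_R omega = integral_R d omega with d omega = (∂Q/∂x - ∂P/∂y) dx ∧ dy.
  ∂Q/∂x = y
  ∂P/∂y = -4*y
  integrand = ∂Q/∂x - ∂P/∂y = 5*y.
Integrating over R: integral_0^1 integral_0^1 (5*y) dx dy = 5/2.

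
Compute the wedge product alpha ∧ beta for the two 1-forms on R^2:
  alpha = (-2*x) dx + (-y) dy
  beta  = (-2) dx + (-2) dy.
alpha ∧ beta = (4*x - 2*y) dx ∧ dy

Distribute the wedge, using dx_i ∧ dx_j = -dx_j ∧ dx_i and dx_i ∧ dx_i = 0. For each pair (i, j) with i < j, the coefficient of dx_i ∧ dx_j in alpha ∧ beta is (alpha_i * beta_j - alpha_j * beta_i). Collecting: alpha ∧ beta = (4*x - 2*y) dx ∧ dy.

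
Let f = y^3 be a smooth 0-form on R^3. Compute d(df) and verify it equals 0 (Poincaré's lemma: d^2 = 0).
d(df) = 0

Step 1: df = sum_i (∂f/∂x_i) dx_i = (0) dx + (3*y^2) dy + (0) dz.
Step 2: Apply d again. Using the 1-form formula, the coefficient of dx ∧ dy in d(df) is ∂^2 f/∂x ∂y - ∂^2 f/∂y ∂x = (0) - (0) = 0 (equality of mixed partials for smooth f).
Similarly for dx ∧ dz and dy ∧ dz — all coefficients vanish. So d(df) = 0.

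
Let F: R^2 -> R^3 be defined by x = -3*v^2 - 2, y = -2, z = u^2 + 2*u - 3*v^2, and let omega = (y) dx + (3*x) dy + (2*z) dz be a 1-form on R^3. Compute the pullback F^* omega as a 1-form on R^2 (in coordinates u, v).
F^* omega = (4*u^3 + 12*u^2 - 12*u*v^2 + 8*u - 12*v^2) du + (12*v*(-u^2 - 2*u + 3*v^2 + 1)) dv

Using F^*(f dg) = (f ∘ F) d(g ∘ F), substitute each coordinate x_i by F_i(u, v) in f_i, and replace dx_i by d F_i = (∂F_i/∂u) du + (∂F_i/∂v) dv.
  For the x component: f_1(F) = -2; d F_1 = (0) du + (-6*v) dv
  For the y component: f_2(F) = -9*v^2 - 6; d F_2 = (0) du + (0) dv
  For the z component: f_3(F) = 2*u^2 + 4*u - 6*v^2; d F_3 = (2*u + 2) du + (-6*v) dv
Combining and collecting du, dv coefficients:
  coeff of du: 4*u^3 + 12*u^2 - 12*u*v^2 + 8*u - 12*v^2
  coeff of dv: 12*v*(-u^2 - 2*u + 3*v^2 + 1)
F^* omega = (4*u^3 + 12*u^2 - 12*u*v^2 + 8*u - 12*v^2) du + (12*v*(-u^2 - 2*u + 3*v^2 + 1)) dv.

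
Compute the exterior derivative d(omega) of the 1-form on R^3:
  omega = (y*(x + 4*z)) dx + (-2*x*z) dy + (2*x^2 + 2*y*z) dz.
d(omega) = (-x - 6*z) dx ∧ dy + (4*x - 4*y) dx ∧ dz + (2*x + 2*z) dy ∧ dz

For a 1-form omega = sum_i f_i dx_i, the exterior derivative is
  d(omega) = sum_{i < j} (∂f_j/∂x_i - ∂f_i/∂x_j) dx_i ∧ dx_j.
  coefficient of dx ∧ dy: ∂f_2/∂x - ∂f_1/∂y = ∂(-2*x*z)/∂x - ∂(y*(x + 4*z))/∂y = -x - 6*z
  coefficient of dx ∧ dz: ∂f_3/∂x - ∂f_1/∂z = ∂(2*x^2 + 2*y*z)/∂x - ∂(y*(x + 4*z))/∂z = 4*x - 4*y
  coefficient of dy ∧ dz: ∂f_3/∂y - ∂f_2/∂z = ∂(2*x^2 + 2*y*z)/∂y - ∂(-2*x*z)/∂z = 2*x + 2*z
Assembling: d(omega) = (-x - 6*z) dx ∧ dy + (4*x - 4*y) dx ∧ dz + (2*x + 2*z) dy ∧ dz.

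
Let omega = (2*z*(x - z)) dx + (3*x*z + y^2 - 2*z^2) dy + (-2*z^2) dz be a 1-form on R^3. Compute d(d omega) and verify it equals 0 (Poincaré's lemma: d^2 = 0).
d(d omega) = 0

Step 1: d omega = sum_{i<j} (∂f_j/∂x_i - ∂f_i/∂x_j) dx_i ∧ dx_j:
  coeff of dx ∧ dy: 3*z
  coeff of dx ∧ dz: -2*x + 4*z
  coeff of dy ∧ dz: -3*x + 4*z
Step 2: Apply d again to each 2-form coefficient. The only possible 3-form in R^3 is dx ∧ dy ∧ dz, with coefficient
  ∂(coeff of dy∧dz)/∂x - ∂(coeff of dx∧dz)/∂y + ∂(coeff of dx∧dy)/∂z
  = ∂/∂x (-3*x + 4*z) - ∂/∂y (-2*x + 4*z) + ∂/∂z (3*z).
Each of these terms simplifies to sums of mixed partials that cancel in pairs. The result is 0 (by equality of mixed partials for smooth functions — Schwarz / Clairaut).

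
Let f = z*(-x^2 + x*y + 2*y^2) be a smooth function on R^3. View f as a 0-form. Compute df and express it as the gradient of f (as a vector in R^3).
df = (z*(-2*x + y)) dx + (z*(x + 4*y)) dy + (-x^2 + x*y + 2*y^2) dz; grad f = (z*(-2*x + y), z*(x + 4*y), -x^2 + x*y + 2*y^2)

For a 0-form f, d f = (∂f/∂x) dx + (∂f/∂y) dy + (∂f/∂z) dz. The components of the vector representation are exactly the entries of grad f in Cartesian coordinates:
  ∂f/∂x = z*(-2*x + y)
  ∂f/∂y = z*(x + 4*y)
  ∂f/∂z = -x^2 + x*y + 2*y^2.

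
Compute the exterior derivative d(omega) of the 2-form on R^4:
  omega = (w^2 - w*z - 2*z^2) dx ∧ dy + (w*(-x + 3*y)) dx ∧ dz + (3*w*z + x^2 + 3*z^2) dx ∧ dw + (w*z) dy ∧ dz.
d(omega) = (-4*w - 4*z) dx ∧ dy ∧ dz + (2*w - z) dx ∧ dy ∧ dw + (-3*w - x + 3*y - 6*z) dx ∧ dz ∧ dw + (z) dy ∧ dz ∧ dw

For a 2-form omega = sum_{i<j} g_{ij} dx_i ∧ dx_j, the exterior derivative is
  d(omega) = sum_{i<j} d(g_{ij}) ∧ dx_i ∧ dx_j = sum_{i<j, k} (∂g_{ij}/∂x_k) dx_k ∧ dx_i ∧ dx_j.
Expand each term, using dx_k ∧ dx_i ∧ dx_j = sgn(permutation) dx_{(a)} ∧ dx_{(b)} ∧ dx_{(c)} with (a < b < c) sorted:
  d(w^2 - w*z - 2*z^2) includes (∂/∂z)(w^2 - w*z - 2*z^2) dz = (-w - 4*z) dz, which multiplied by dx ∧ dy gives (-w - 4*z) dx ∧ dy ∧ dz
  d(w^2 - w*z - 2*z^2) includes (∂/∂w)(w^2 - w*z - 2*z^2) dw = (2*w - z) dw, which multiplied by dx ∧ dy gives (2*w - z) dx ∧ dy ∧ dw
  d(w*(-x + 3*y)) includes (∂/∂y)(w*(-x + 3*y)) dy = (3*w) dy, which multiplied by dx ∧ dz gives (-3*w) dx ∧ dy ∧ dz
  d(w*(-x + 3*y)) includes (∂/∂w)(w*(-x + 3*y)) dw = (-x + 3*y) dw, which multiplied by dx ∧ dz gives (-x + 3*y) dx ∧ dz ∧ dw
  d(3*w*z + x^2 + 3*z^2) includes (∂/∂z)(3*w*z + x^2 + 3*z^2) dz = (3*w + 6*z) dz, which multiplied by dx ∧ dw gives (-3*w - 6*z) dx ∧ dz ∧ dw
  d(w*z) includes (∂/∂w)(w*z) dw = (z) dw, which multiplied by dy ∧ dz gives (z) dy ∧ dz ∧ dw
Collecting like 3-forms: d(omega) = (-4*w - 4*z) dx ∧ dy ∧ dz + (2*w - z) dx ∧ dy ∧ dw + (-3*w - x + 3*y - 6*z) dx ∧ dz ∧ dw + (z) dy ∧ dz ∧ dw.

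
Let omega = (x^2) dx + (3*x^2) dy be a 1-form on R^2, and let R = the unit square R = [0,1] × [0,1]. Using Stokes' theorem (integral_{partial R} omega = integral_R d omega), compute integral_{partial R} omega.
integral_(partial R) omega = 3

Stokes: integral_partial_R omega = integral_R d omega with d omega = (∂Q/∂x - ∂P/∂y) dx ∧ dy.
  ∂Q/∂x = 6*x
  ∂P/∂y = 0
  integrand = ∂Q/∂x - ∂P/∂y = 6*x.
Integrating over R: integral_0^1 integral_0^1 (6*x) dx dy = 3.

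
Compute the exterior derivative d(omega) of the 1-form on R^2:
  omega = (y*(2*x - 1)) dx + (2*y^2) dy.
d(omega) = (1 - 2*x) dx ∧ dy

For a 1-form omega = sum_i f_i dx_i, the exterior derivative is
  d(omega) = sum_{i < j} (∂f_j/∂x_i - ∂f_i/∂x_j) dx_i ∧ dx_j.
  coefficient of dx ∧ dy: ∂f_2/∂x - ∂f_1/∂y = ∂(2*y^2)/∂x - ∂(y*(2*x - 1))/∂y = 1 - 2*x
Assembling: d(omega) = (1 - 2*x) dx ∧ dy.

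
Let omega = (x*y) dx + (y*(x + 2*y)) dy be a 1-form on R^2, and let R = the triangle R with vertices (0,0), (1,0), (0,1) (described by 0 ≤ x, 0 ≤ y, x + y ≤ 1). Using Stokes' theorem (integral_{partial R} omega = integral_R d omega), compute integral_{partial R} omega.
integral_(partial R) omega = 0

Stokes: integral_partial_R omega = integral_R d omega with d omega = (∂Q/∂x - ∂P/∂y) dx ∧ dy.
  ∂Q/∂x = y
  ∂P/∂y = x
  integrand = ∂Q/∂x - ∂P/∂y = -x + y.
Integrating over R: integral_0^1 integral_0^{1-x} (-x + y) dy dx = 0.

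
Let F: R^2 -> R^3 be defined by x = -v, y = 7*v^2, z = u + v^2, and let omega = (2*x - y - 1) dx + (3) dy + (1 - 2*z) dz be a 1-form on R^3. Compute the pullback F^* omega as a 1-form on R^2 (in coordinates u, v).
F^* omega = (-2*u - 2*v^2 + 1) du + (-4*u*v - 4*v^3 + 7*v^2 + 46*v + 1) dv

Using F^*(f dg) = (f ∘ F) d(g ∘ F), substitute each coordinate x_i by F_i(u, v) in f_i, and replace dx_i by d F_i = (∂F_i/∂u) du + (∂F_i/∂v) dv.
  For the x component: f_1(F) = -7*v^2 - 2*v - 1; d F_1 = (0) du + (-1) dv
  For the y component: f_2(F) = 3; d F_2 = (0) du + (14*v) dv
  For the z component: f_3(F) = -2*u - 2*v^2 + 1; d F_3 = (1) du + (2*v) dv
Combining and collecting du, dv coefficients:
  coeff of du: -2*u - 2*v^2 + 1
  coeff of dv: -4*u*v - 4*v^3 + 7*v^2 + 46*v + 1
F^* omega = (-2*u - 2*v^2 + 1) du + (-4*u*v - 4*v^3 + 7*v^2 + 46*v + 1) dv.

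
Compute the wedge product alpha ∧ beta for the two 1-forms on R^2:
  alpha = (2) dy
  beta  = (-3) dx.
alpha ∧ beta = (6) dx ∧ dy

Distribute the wedge, using dx_i ∧ dx_j = -dx_j ∧ dx_i and dx_i ∧ dx_i = 0. For each pair (i, j) with i < j, the coefficient of dx_i ∧ dx_j in alpha ∧ beta is (alpha_i * beta_j - alpha_j * beta_i). Collecting: alpha ∧ beta = (6) dx ∧ dy.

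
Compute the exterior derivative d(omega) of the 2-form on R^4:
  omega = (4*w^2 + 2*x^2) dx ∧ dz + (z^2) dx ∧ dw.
d(omega) = (8*w - 2*z) dx ∧ dz ∧ dw

For a 2-form omega = sum_{i<j} g_{ij} dx_i ∧ dx_j, the exterior derivative is
  d(omega) = sum_{i<j} d(g_{ij}) ∧ dx_i ∧ dx_j = sum_{i<j, k} (∂g_{ij}/∂x_k) dx_k ∧ dx_i ∧ dx_j.
Expand each term, using dx_k ∧ dx_i ∧ dx_j = sgn(permutation) dx_{(a)} ∧ dx_{(b)} ∧ dx_{(c)} with (a < b < c) sorted:
  d(4*w^2 + 2*x^2) includes (∂/∂w)(4*w^2 + 2*x^2) dw = (8*w) dw, which multiplied by dx ∧ dz gives (8*w) dx ∧ dz ∧ dw
  d(z^2) includes (∂/∂z)(z^2) dz = (2*z) dz, which multiplied by dx ∧ dw gives (-2*z) dx ∧ dz ∧ dw
Collecting like 3-forms: d(omega) = (8*w - 2*z) dx ∧ dz ∧ dw.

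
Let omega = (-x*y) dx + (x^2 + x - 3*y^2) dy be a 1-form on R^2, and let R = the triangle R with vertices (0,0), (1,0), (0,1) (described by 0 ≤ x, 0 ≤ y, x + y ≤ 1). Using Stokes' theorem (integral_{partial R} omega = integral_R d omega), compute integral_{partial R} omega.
integral_(partial R) omega = 1

Stokes: integral_partial_R omega = integral_R d omega with d omega = (∂Q/∂x - ∂P/∂y) dx ∧ dy.
  ∂Q/∂x = 2*x + 1
  ∂P/∂y = -x
  integrand = ∂Q/∂x - ∂P/∂y = 3*x + 1.
Integrating over R: integral_0^1 integral_0^{1-x} (3*x + 1) dy dx = 1.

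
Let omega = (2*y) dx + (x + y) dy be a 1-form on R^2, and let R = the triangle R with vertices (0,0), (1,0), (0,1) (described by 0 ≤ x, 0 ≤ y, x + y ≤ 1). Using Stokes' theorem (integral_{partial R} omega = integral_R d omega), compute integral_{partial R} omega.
integral_(partial R) omega = -1/2

Stokes: integral_partial_R omega = integral_R d omega with d omega = (∂Q/∂x - ∂P/∂y) dx ∧ dy.
  ∂Q/∂x = 1
  ∂P/∂y = 2
  integrand = ∂Q/∂x - ∂P/∂y = -1.
Integrating over R: integral_0^1 integral_0^{1-x} (-1) dy dx = -1/2.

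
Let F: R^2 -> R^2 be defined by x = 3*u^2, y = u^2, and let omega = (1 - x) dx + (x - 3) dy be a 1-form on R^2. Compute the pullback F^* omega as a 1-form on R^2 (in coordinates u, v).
F^* omega = (-12*u^3) du

Using F^*(f dg) = (f ∘ F) d(g ∘ F), substitute each coordinate x_i by F_i(u, v) in f_i, and replace dx_i by d F_i = (∂F_i/∂u) du + (∂F_i/∂v) dv.
  For the x component: f_1(F) = 1 - 3*u^2; d F_1 = (6*u) du + (0) dv
  For the y component: f_2(F) = 3*u^2 - 3; d F_2 = (2*u) du + (0) dv
Combining and collecting du, dv coefficients:
  coeff of du: -12*u^3
  coeff of dv: 0
F^* omega = (-12*u^3) du.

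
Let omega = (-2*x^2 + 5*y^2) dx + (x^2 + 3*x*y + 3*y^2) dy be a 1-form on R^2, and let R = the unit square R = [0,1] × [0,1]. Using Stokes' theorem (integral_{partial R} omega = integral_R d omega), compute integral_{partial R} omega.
integral_(partial R) omega = -5/2

Stokes: integral_partial_R omega = integral_R d omega with d omega = (∂Q/∂x - ∂P/∂y) dx ∧ dy.
  ∂Q/∂x = 2*x + 3*y
  ∂P/∂y = 10*y
  integrand = ∂Q/∂x - ∂P/∂y = 2*x - 7*y.
Integrating over R: integral_0^1 integral_0^1 (2*x - 7*y) dx dy = -5/2.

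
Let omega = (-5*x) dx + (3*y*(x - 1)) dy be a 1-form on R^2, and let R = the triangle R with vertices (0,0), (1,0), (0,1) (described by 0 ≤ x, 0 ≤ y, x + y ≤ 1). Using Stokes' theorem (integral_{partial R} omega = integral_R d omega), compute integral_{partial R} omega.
integral_(partial R) omega = 1/2

Stokes: integral_partial_R omega = integral_R d omega with d omega = (∂Q/∂x - ∂P/∂y) dx ∧ dy.
  ∂Q/∂x = 3*y
  ∂P/∂y = 0
  integrand = ∂Q/∂x - ∂P/∂y = 3*y.
Integrating over R: integral_0^1 integral_0^{1-x} (3*y) dy dx = 1/2.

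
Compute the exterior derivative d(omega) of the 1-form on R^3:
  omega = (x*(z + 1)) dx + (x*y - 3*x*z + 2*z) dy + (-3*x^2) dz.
d(omega) = (y - 3*z) dx ∧ dy + (-7*x) dx ∧ dz + (3*x - 2) dy ∧ dz

For a 1-form omega = sum_i f_i dx_i, the exterior derivative is
  d(omega) = sum_{i < j} (∂f_j/∂x_i - ∂f_i/∂x_j) dx_i ∧ dx_j.
  coefficient of dx ∧ dy: ∂f_2/∂x - ∂f_1/∂y = ∂(x*y - 3*x*z + 2*z)/∂x - ∂(x*(z + 1))/∂y = y - 3*z
  coefficient of dx ∧ dz: ∂f_3/∂x - ∂f_1/∂z = ∂(-3*x^2)/∂x - ∂(x*(z + 1))/∂z = -7*x
  coefficient of dy ∧ dz: ∂f_3/∂y - ∂f_2/∂z = ∂(-3*x^2)/∂y - ∂(x*y - 3*x*z + 2*z)/∂z = 3*x - 2
Assembling: d(omega) = (y - 3*z) dx ∧ dy + (-7*x) dx ∧ dz + (3*x - 2) dy ∧ dz.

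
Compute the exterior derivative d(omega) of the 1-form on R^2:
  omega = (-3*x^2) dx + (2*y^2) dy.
d(omega) = 0

For a 1-form omega = sum_i f_i dx_i, the exterior derivative is
  d(omega) = sum_{i < j} (∂f_j/∂x_i - ∂f_i/∂x_j) dx_i ∧ dx_j.

Assembling: d(omega) = 0.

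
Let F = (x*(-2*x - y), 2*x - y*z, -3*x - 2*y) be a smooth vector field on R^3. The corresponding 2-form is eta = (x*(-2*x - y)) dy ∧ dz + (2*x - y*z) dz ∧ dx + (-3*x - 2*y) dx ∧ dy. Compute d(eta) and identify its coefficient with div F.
d(eta) = (-4*x - y - z) dx ∧ dy ∧ dz; div F = -4*x - y - z

For a 2-form in R^3 of the form above, applying d gives a 3-form with coefficient ∂P/∂x + ∂Q/∂y + ∂R/∂z:
  ∂P/∂x = -4*x - y
  ∂Q/∂y = -z
  ∂R/∂z = 0
Sum = -4*x - y - z, which is exactly div F.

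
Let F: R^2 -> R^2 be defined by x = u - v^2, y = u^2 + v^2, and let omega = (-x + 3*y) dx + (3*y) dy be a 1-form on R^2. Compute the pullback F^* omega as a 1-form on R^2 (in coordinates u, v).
F^* omega = (6*u^3 + 3*u^2 + 6*u*v^2 - u + 4*v^2) du + (2*v*(u - v^2)) dv

Using F^*(f dg) = (f ∘ F) d(g ∘ F), substitute each coordinate x_i by F_i(u, v) in f_i, and replace dx_i by d F_i = (∂F_i/∂u) du + (∂F_i/∂v) dv.
  For the x component: f_1(F) = 3*u^2 - u + 4*v^2; d F_1 = (1) du + (-2*v) dv
  For the y component: f_2(F) = 3*u^2 + 3*v^2; d F_2 = (2*u) du + (2*v) dv
Combining and collecting du, dv coefficients:
  coeff of du: 6*u^3 + 3*u^2 + 6*u*v^2 - u + 4*v^2
  coeff of dv: 2*v*(u - v^2)
F^* omega = (6*u^3 + 3*u^2 + 6*u*v^2 - u + 4*v^2) du + (2*v*(u - v^2)) dv.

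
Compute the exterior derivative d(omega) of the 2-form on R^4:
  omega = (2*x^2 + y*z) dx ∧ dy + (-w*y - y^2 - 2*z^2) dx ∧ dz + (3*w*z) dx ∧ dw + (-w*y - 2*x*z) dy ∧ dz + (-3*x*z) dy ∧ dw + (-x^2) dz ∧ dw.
d(omega) = (w + 3*y - 2*z) dx ∧ dy ∧ dz + (-3*w - 2*x - y) dx ∧ dz ∧ dw + (3*x - y) dy ∧ dz ∧ dw + (-3*z) dx ∧ dy ∧ dw

For a 2-form omega = sum_{i<j} g_{ij} dx_i ∧ dx_j, the exterior derivative is
  d(omega) = sum_{i<j} d(g_{ij}) ∧ dx_i ∧ dx_j = sum_{i<j, k} (∂g_{ij}/∂x_k) dx_k ∧ dx_i ∧ dx_j.
Expand each term, using dx_k ∧ dx_i ∧ dx_j = sgn(permutation) dx_{(a)} ∧ dx_{(b)} ∧ dx_{(c)} with (a < b < c) sorted:
  d(2*x^2 + y*z) includes (∂/∂z)(2*x^2 + y*z) dz = (y) dz, which multiplied by dx ∧ dy gives (y) dx ∧ dy ∧ dz
  d(-w*y - y^2 - 2*z^2) includes (∂/∂y)(-w*y - y^2 - 2*z^2) dy = (-w - 2*y) dy, which multiplied by dx ∧ dz gives (w + 2*y) dx ∧ dy ∧ dz
  d(-w*y - y^2 - 2*z^2) includes (∂/∂w)(-w*y - y^2 - 2*z^2) dw = (-y) dw, which multiplied by dx ∧ dz gives (-y) dx ∧ dz ∧ dw
  d(3*w*z) includes (∂/∂z)(3*w*z) dz = (3*w) dz, which multiplied by dx ∧ dw gives (-3*w) dx ∧ dz ∧ dw
  d(-w*y - 2*x*z) includes (∂/∂x)(-w*y - 2*x*z) dx = (-2*z) dx, which multiplied by dy ∧ dz gives (-2*z) dx ∧ dy ∧ dz
  d(-w*y - 2*x*z) includes (∂/∂w)(-w*y - 2*x*z) dw = (-y) dw, which multiplied by dy ∧ dz gives (-y) dy ∧ dz ∧ dw
  d(-3*x*z) includes (∂/∂x)(-3*x*z) dx = (-3*z) dx, which multiplied by dy ∧ dw gives (-3*z) dx ∧ dy ∧ dw
  d(-3*x*z) includes (∂/∂z)(-3*x*z) dz = (-3*x) dz, which multiplied by dy ∧ dw gives (3*x) dy ∧ dz ∧ dw
  d(-x^2) includes (∂/∂x)(-x^2) dx = (-2*x) dx, which multiplied by dz ∧ dw gives (-2*x) dx ∧ dz ∧ dw
Collecting like 3-forms: d(omega) = (w + 3*y - 2*z) dx ∧ dy ∧ dz + (-3*w - 2*x - y) dx ∧ dz ∧ dw + (3*x - y) dy ∧ dz ∧ dw + (-3*z) dx ∧ dy ∧ dw.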